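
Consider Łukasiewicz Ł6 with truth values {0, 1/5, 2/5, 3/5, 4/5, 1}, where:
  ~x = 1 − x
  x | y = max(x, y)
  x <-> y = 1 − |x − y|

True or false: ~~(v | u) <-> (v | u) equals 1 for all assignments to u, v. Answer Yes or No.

At u = 3/5, v = 4/5, for instance:
v | u = 4/5 | 3/5 = 4/5
~(v | u) = ~4/5 = 1/5
~~(v | u) = ~1/5 = 4/5
~~(v | u) <-> (v | u) = 4/5 <-> 4/5 = 1
and checking the remaining 35 assignments likewise gives ≥ 1 in every case.

Yes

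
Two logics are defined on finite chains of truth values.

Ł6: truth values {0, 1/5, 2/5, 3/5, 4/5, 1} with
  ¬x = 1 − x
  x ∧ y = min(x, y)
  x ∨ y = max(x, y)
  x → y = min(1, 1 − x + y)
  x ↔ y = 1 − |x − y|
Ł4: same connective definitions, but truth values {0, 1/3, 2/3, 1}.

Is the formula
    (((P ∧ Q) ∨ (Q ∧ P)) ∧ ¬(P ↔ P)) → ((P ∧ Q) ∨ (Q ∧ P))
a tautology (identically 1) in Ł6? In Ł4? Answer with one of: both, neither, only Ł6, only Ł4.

In Ł6: every assignment gives 1 — tautology.
In Ł4: every assignment gives 1 — tautology.

both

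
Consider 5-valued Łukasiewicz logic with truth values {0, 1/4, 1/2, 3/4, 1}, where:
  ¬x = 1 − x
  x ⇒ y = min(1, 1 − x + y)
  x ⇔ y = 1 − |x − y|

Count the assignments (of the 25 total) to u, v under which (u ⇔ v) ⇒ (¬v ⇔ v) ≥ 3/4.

17

value 1: 11 assignments (counts)
value 3/4: 6 assignments (counts)
value 1/2: 4 assignments
value 1/4: 2 assignments
value 0: 2 assignments
So 17 of the 25 assignments meet the threshold.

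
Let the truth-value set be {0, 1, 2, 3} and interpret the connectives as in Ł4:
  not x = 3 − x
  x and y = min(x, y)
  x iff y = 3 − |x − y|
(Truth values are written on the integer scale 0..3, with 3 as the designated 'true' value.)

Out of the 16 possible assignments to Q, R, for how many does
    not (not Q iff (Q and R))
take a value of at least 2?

7

Q = 0, R = 0 ↦ 3  ≥
Q = 0, R = 1 ↦ 3  ≥
Q = 0, R = 2 ↦ 3  ≥
Q = 0, R = 3 ↦ 3  ≥
Q = 1, R = 0 ↦ 2  ≥
Q = 1, R = 1 ↦ 1  <
Q = 1, R = 2 ↦ 1  <
Q = 1, R = 3 ↦ 1  <
Q = 2, R = 0 ↦ 1  <
Q = 2, R = 1 ↦ 0  <
Q = 2, R = 2 ↦ 1  <
Q = 2, R = 3 ↦ 1  <
Q = 3, R = 0 ↦ 0  <
Q = 3, R = 1 ↦ 1  <
Q = 3, R = 2 ↦ 2  ≥
Q = 3, R = 3 ↦ 3  ≥
So 7 of the 16 assignments meet the threshold.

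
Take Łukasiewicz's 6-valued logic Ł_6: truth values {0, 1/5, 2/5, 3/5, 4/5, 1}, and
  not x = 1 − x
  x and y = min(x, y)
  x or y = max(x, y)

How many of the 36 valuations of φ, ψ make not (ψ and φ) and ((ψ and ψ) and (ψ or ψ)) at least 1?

1

value 1: 1 assignment (counts)
value 4/5: 3 assignments
value 3/5: 5 assignments
value 2/5: 11 assignments
value 1/5: 9 assignments
value 0: 7 assignments
So 1 of the 36 assignments meets the threshold.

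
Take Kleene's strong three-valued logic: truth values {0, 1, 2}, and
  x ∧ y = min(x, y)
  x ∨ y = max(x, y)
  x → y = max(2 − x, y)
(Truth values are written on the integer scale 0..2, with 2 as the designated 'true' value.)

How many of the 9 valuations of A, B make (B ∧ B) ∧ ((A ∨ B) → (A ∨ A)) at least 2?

A = 0, B = 0 ↦ 0  <
A = 0, B = 1 ↦ 1  <
A = 0, B = 2 ↦ 0  <
A = 1, B = 0 ↦ 0  <
A = 1, B = 1 ↦ 1  <
A = 1, B = 2 ↦ 1  <
A = 2, B = 0 ↦ 0  <
A = 2, B = 1 ↦ 1  <
A = 2, B = 2 ↦ 2  ≥
So 1 of the 9 assignments meets the threshold.

1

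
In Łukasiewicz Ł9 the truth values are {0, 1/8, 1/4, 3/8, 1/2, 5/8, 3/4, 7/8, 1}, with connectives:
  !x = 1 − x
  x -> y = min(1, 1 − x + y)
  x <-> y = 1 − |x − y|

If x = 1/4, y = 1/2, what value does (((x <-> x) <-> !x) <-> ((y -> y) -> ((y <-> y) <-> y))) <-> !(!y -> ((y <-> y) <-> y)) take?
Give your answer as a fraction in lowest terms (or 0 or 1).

x <-> x = 1/4 <-> 1/4 = 1
!x = !1/4 = 3/4
(x <-> x) <-> !x = 1 <-> 3/4 = 3/4
y -> y = 1/2 -> 1/2 = 1
y <-> y = 1/2 <-> 1/2 = 1
(y <-> y) <-> y = 1 <-> 1/2 = 1/2
(y -> y) -> ((y <-> y) <-> y) = 1 -> 1/2 = 1/2
((x <-> x) <-> !x) <-> ((y -> y) -> ((y <-> y) <-> y)) = 3/4 <-> 1/2 = 3/4
!y = !1/2 = 1/2
y <-> y = 1/2 <-> 1/2 = 1
(y <-> y) <-> y = 1 <-> 1/2 = 1/2
!y -> ((y <-> y) <-> y) = 1/2 -> 1/2 = 1
!(!y -> ((y <-> y) <-> y)) = !1 = 0
(((x <-> x) <-> !x) <-> ((y -> y) -> ((y <-> y) <-> y))) <-> !(!y -> ((y <-> y) <-> y)) = 3/4 <-> 0 = 1/4

1/4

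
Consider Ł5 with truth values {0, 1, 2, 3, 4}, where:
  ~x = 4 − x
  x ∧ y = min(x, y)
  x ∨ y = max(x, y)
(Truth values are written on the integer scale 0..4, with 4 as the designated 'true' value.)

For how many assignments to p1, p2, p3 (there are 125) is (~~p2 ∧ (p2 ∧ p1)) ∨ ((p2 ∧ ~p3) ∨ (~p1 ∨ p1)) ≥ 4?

53

value 4: 53 assignments (counts)
value 3: 51 assignments
value 2: 21 assignments
So 53 of the 125 assignments meet the threshold.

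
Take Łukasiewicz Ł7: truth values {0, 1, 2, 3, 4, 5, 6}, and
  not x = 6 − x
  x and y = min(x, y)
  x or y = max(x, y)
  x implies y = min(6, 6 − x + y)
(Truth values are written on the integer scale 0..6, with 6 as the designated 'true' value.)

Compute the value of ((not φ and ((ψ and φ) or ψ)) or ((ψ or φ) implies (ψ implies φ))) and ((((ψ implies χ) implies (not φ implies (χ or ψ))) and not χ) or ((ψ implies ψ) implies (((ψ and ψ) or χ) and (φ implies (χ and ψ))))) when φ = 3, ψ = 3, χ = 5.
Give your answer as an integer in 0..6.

5

not φ = not 3 = 3
ψ and φ = 3 and 3 = 3
(ψ and φ) or ψ = 3 or 3 = 3
not φ and ((ψ and φ) or ψ) = 3 and 3 = 3
ψ or φ = 3 or 3 = 3
ψ implies φ = 3 implies 3 = 6
(ψ or φ) implies (ψ implies φ) = 3 implies 6 = 6
(not φ and ((ψ and φ) or ψ)) or ((ψ or φ) implies (ψ implies φ)) = 3 or 6 = 6
ψ implies χ = 3 implies 5 = 6
not φ = not 3 = 3
χ or ψ = 5 or 3 = 5
not φ implies (χ or ψ) = 3 implies 5 = 6
(ψ implies χ) implies (not φ implies (χ or ψ)) = 6 implies 6 = 6
not χ = not 5 = 1
((ψ implies χ) implies (not φ implies (χ or ψ))) and not χ = 6 and 1 = 1
ψ implies ψ = 3 implies 3 = 6
ψ and ψ = 3 and 3 = 3
(ψ and ψ) or χ = 3 or 5 = 5
χ and ψ = 5 and 3 = 3
φ implies (χ and ψ) = 3 implies 3 = 6
((ψ and ψ) or χ) and (φ implies (χ and ψ)) = 5 and 6 = 5
(ψ implies ψ) implies (((ψ and ψ) or χ) and (φ implies (χ and ψ))) = 6 implies 5 = 5
(((ψ implies χ) implies (not φ implies (χ or ψ))) and not χ) or ((ψ implies ψ) implies (((ψ and ψ) or χ) and (φ implies (χ and ψ)))) = 1 or 5 = 5
((not φ and ((ψ and φ) or ψ)) or ((ψ or φ) implies (ψ implies φ))) and ((((ψ implies χ) implies (not φ implies (χ or ψ))) and not χ) or ((ψ implies ψ) implies (((ψ and ψ) or χ) and (φ implies (χ and ψ))))) = 6 and 5 = 5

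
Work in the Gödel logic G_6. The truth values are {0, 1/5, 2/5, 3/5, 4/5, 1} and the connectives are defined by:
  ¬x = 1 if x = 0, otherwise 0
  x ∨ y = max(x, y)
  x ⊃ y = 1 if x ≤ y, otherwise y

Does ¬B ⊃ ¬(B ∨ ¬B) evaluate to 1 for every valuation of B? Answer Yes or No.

No

Counterexample: take B = 0.
¬B = ¬0 = 1
B ∨ ¬B = 0 ∨ 1 = 1
¬(B ∨ ¬B) = ¬1 = 0
¬B ⊃ ¬(B ∨ ¬B) = 1 ⊃ 0 = 0
This gives 0 ≠ 1.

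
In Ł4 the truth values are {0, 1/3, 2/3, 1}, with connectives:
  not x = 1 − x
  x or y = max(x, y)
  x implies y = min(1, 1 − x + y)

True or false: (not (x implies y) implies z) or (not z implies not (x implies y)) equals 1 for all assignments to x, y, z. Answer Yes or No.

No

Counterexample: take x = 1/3, y = 0, z = 0.
x implies y = 1/3 implies 0 = 2/3
not (x implies y) = not 2/3 = 1/3
not (x implies y) implies z = 1/3 implies 0 = 2/3
not z = not 0 = 1
x implies y = 1/3 implies 0 = 2/3
not (x implies y) = not 2/3 = 1/3
not z implies not (x implies y) = 1 implies 1/3 = 1/3
(not (x implies y) implies z) or (not z implies not (x implies y)) = 2/3 or 1/3 = 2/3
This gives 2/3 ≠ 1.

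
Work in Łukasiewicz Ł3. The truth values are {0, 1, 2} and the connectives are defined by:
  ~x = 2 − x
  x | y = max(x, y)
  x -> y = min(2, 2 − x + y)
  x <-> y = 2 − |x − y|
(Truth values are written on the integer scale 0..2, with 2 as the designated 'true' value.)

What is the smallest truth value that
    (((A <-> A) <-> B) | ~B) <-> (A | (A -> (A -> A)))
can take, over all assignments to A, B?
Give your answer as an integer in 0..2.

1

Take A = 0, B = 1:
A <-> A = 0 <-> 0 = 2
(A <-> A) <-> B = 2 <-> 1 = 1
~B = ~1 = 1
((A <-> A) <-> B) | ~B = 1 | 1 = 1
A -> A = 0 -> 0 = 2
A -> (A -> A) = 0 -> 2 = 2
A | (A -> (A -> A)) = 0 | 2 = 2
(((A <-> A) <-> B) | ~B) <-> (A | (A -> (A -> A))) = 1 <-> 2 = 1
No assignment yields a value below 1, so this is the minimum.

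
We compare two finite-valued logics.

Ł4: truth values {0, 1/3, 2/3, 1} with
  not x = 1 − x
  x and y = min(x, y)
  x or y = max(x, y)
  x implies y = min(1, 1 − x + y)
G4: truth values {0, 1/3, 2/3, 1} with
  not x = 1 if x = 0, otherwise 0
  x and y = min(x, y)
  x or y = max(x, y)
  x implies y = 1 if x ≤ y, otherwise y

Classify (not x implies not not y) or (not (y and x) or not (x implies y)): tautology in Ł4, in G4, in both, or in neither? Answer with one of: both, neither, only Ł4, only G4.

In Ł4: at x = 1/3, y = 1/3 the value is 2/3 — not a tautology.
In G4: every assignment gives 1 — tautology.

only G4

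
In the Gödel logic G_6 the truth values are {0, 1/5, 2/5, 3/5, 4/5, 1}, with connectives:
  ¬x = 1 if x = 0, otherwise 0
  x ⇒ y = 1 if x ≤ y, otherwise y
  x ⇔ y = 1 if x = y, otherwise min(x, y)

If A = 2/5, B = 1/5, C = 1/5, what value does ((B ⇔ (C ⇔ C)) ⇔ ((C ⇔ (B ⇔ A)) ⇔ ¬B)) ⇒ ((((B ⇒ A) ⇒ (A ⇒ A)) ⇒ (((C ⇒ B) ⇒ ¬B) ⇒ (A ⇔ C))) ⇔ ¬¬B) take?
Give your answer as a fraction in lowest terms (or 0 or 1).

1

C ⇔ C = 1/5 ⇔ 1/5 = 1
B ⇔ (C ⇔ C) = 1/5 ⇔ 1 = 1/5
B ⇔ A = 1/5 ⇔ 2/5 = 1/5
C ⇔ (B ⇔ A) = 1/5 ⇔ 1/5 = 1
¬B = ¬1/5 = 0
(C ⇔ (B ⇔ A)) ⇔ ¬B = 1 ⇔ 0 = 0
(B ⇔ (C ⇔ C)) ⇔ ((C ⇔ (B ⇔ A)) ⇔ ¬B) = 1/5 ⇔ 0 = 0
B ⇒ A = 1/5 ⇒ 2/5 = 1
A ⇒ A = 2/5 ⇒ 2/5 = 1
(B ⇒ A) ⇒ (A ⇒ A) = 1 ⇒ 1 = 1
C ⇒ B = 1/5 ⇒ 1/5 = 1
¬B = ¬1/5 = 0
(C ⇒ B) ⇒ ¬B = 1 ⇒ 0 = 0
A ⇔ C = 2/5 ⇔ 1/5 = 1/5
((C ⇒ B) ⇒ ¬B) ⇒ (A ⇔ C) = 0 ⇒ 1/5 = 1
((B ⇒ A) ⇒ (A ⇒ A)) ⇒ (((C ⇒ B) ⇒ ¬B) ⇒ (A ⇔ C)) = 1 ⇒ 1 = 1
¬B = ¬1/5 = 0
¬¬B = ¬0 = 1
(((B ⇒ A) ⇒ (A ⇒ A)) ⇒ (((C ⇒ B) ⇒ ¬B) ⇒ (A ⇔ C))) ⇔ ¬¬B = 1 ⇔ 1 = 1
((B ⇔ (C ⇔ C)) ⇔ ((C ⇔ (B ⇔ A)) ⇔ ¬B)) ⇒ ((((B ⇒ A) ⇒ (A ⇒ A)) ⇒ (((C ⇒ B) ⇒ ¬B) ⇒ (A ⇔ C))) ⇔ ¬¬B) = 0 ⇒ 1 = 1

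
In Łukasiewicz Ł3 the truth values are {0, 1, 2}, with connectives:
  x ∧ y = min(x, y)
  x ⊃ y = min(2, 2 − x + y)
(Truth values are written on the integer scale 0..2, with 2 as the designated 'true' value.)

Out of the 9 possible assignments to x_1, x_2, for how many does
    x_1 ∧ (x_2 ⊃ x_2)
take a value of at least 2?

x_1 = 0, x_2 = 0 ↦ 0  <
x_1 = 0, x_2 = 1 ↦ 0  <
x_1 = 0, x_2 = 2 ↦ 0  <
x_1 = 1, x_2 = 0 ↦ 1  <
x_1 = 1, x_2 = 1 ↦ 1  <
x_1 = 1, x_2 = 2 ↦ 1  <
x_1 = 2, x_2 = 0 ↦ 2  ≥
x_1 = 2, x_2 = 1 ↦ 2  ≥
x_1 = 2, x_2 = 2 ↦ 2  ≥
So 3 of the 9 assignments meet the threshold.

3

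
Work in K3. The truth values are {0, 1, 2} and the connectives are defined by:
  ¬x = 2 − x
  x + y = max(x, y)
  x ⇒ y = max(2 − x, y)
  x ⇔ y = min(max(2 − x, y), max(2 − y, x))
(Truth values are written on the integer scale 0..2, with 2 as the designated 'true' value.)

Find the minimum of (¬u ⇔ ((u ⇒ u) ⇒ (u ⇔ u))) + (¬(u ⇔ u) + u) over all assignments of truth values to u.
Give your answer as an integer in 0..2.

1

Take u = 1:
¬u = ¬1 = 1
u ⇒ u = 1 ⇒ 1 = 1
u ⇔ u = 1 ⇔ 1 = 1
(u ⇒ u) ⇒ (u ⇔ u) = 1 ⇒ 1 = 1
¬u ⇔ ((u ⇒ u) ⇒ (u ⇔ u)) = 1 ⇔ 1 = 1
u ⇔ u = 1 ⇔ 1 = 1
¬(u ⇔ u) = ¬1 = 1
¬(u ⇔ u) + u = 1 + 1 = 1
(¬u ⇔ ((u ⇒ u) ⇒ (u ⇔ u))) + (¬(u ⇔ u) + u) = 1 + 1 = 1
No assignment yields a value below 1, so this is the minimum.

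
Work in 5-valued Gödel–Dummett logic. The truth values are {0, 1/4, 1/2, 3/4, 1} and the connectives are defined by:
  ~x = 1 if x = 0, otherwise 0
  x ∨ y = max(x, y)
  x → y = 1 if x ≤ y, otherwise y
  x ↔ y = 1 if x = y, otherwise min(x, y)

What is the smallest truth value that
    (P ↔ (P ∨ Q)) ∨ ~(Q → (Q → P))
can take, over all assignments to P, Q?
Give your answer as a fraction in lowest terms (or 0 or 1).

Take P = 1/4, Q = 1/2:
P ∨ Q = 1/4 ∨ 1/2 = 1/2
P ↔ (P ∨ Q) = 1/4 ↔ 1/2 = 1/4
Q → P = 1/2 → 1/4 = 1/4
Q → (Q → P) = 1/2 → 1/4 = 1/4
~(Q → (Q → P)) = ~1/4 = 0
(P ↔ (P ∨ Q)) ∨ ~(Q → (Q → P)) = 1/4 ∨ 0 = 1/4
No assignment yields a value below 1/4, so this is the minimum.

1/4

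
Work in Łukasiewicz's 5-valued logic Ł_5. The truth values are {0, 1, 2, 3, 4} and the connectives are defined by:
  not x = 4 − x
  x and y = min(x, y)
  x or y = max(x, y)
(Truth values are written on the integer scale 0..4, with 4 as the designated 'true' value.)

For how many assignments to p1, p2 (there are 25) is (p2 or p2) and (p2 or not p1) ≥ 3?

value 4: 5 assignments (counts)
value 3: 5 assignments (counts)
value 2: 5 assignments
value 1: 5 assignments
value 0: 5 assignments
So 10 of the 25 assignments meet the threshold.

10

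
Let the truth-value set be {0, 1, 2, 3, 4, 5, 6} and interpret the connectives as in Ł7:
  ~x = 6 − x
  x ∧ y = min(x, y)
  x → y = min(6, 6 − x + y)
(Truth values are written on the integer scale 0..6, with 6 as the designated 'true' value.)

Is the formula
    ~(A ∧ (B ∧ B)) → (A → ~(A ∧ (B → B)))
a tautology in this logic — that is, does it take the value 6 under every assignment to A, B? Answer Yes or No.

No

Counterexample: take A = 4, B = 0.
B ∧ B = 0 ∧ 0 = 0
A ∧ (B ∧ B) = 4 ∧ 0 = 0
~(A ∧ (B ∧ B)) = ~0 = 6
B → B = 0 → 0 = 6
A ∧ (B → B) = 4 ∧ 6 = 4
~(A ∧ (B → B)) = ~4 = 2
A → ~(A ∧ (B → B)) = 4 → 2 = 4
~(A ∧ (B ∧ B)) → (A → ~(A ∧ (B → B))) = 6 → 4 = 4
This gives 4 ≠ 6.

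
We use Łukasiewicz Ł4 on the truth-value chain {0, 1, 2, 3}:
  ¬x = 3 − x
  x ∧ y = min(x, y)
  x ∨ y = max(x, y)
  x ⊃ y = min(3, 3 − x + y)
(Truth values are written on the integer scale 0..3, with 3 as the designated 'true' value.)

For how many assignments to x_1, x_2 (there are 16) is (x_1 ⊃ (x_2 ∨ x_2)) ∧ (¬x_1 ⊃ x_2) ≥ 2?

10

x_1 = 0, x_2 = 0 ↦ 0  <
x_1 = 0, x_2 = 1 ↦ 1  <
x_1 = 0, x_2 = 2 ↦ 2  ≥
x_1 = 0, x_2 = 3 ↦ 3  ≥
x_1 = 1, x_2 = 0 ↦ 1  <
x_1 = 1, x_2 = 1 ↦ 2  ≥
x_1 = 1, x_2 = 2 ↦ 3  ≥
x_1 = 1, x_2 = 3 ↦ 3  ≥
x_1 = 2, x_2 = 0 ↦ 1  <
x_1 = 2, x_2 = 1 ↦ 2  ≥
x_1 = 2, x_2 = 2 ↦ 3  ≥
x_1 = 2, x_2 = 3 ↦ 3  ≥
x_1 = 3, x_2 = 0 ↦ 0  <
x_1 = 3, x_2 = 1 ↦ 1  <
x_1 = 3, x_2 = 2 ↦ 2  ≥
x_1 = 3, x_2 = 3 ↦ 3  ≥
So 10 of the 16 assignments meet the threshold.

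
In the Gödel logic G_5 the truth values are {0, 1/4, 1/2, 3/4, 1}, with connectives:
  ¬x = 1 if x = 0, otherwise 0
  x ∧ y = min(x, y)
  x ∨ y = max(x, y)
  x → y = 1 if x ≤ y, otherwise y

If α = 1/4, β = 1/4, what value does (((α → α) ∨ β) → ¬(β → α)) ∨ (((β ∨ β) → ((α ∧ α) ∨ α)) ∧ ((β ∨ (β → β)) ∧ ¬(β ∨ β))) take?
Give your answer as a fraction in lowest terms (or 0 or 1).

α → α = 1/4 → 1/4 = 1
(α → α) ∨ β = 1 ∨ 1/4 = 1
β → α = 1/4 → 1/4 = 1
¬(β → α) = ¬1 = 0
((α → α) ∨ β) → ¬(β → α) = 1 → 0 = 0
β ∨ β = 1/4 ∨ 1/4 = 1/4
α ∧ α = 1/4 ∧ 1/4 = 1/4
(α ∧ α) ∨ α = 1/4 ∨ 1/4 = 1/4
(β ∨ β) → ((α ∧ α) ∨ α) = 1/4 → 1/4 = 1
β → β = 1/4 → 1/4 = 1
β ∨ (β → β) = 1/4 ∨ 1 = 1
β ∨ β = 1/4 ∨ 1/4 = 1/4
¬(β ∨ β) = ¬1/4 = 0
(β ∨ (β → β)) ∧ ¬(β ∨ β) = 1 ∧ 0 = 0
((β ∨ β) → ((α ∧ α) ∨ α)) ∧ ((β ∨ (β → β)) ∧ ¬(β ∨ β)) = 1 ∧ 0 = 0
(((α → α) ∨ β) → ¬(β → α)) ∨ (((β ∨ β) → ((α ∧ α) ∨ α)) ∧ ((β ∨ (β → β)) ∧ ¬(β ∨ β))) = 0 ∨ 0 = 0

0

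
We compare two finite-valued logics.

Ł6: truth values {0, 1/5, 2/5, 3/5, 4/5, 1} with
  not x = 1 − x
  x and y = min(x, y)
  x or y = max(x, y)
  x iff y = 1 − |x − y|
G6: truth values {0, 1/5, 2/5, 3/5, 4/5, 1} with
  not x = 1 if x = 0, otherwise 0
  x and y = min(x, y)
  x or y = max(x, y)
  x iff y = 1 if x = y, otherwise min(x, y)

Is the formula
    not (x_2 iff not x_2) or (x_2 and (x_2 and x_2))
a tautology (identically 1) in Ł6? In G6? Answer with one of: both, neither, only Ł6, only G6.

only G6

In Ł6: at x_2 = 1/5 the value is 3/5 — not a tautology.
In G6: every assignment gives 1 — tautology.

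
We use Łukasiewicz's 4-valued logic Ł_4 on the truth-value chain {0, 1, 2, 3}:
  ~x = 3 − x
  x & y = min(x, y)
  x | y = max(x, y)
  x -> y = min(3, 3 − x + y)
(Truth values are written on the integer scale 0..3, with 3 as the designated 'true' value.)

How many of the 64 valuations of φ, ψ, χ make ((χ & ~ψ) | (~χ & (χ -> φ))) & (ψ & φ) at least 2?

value 3: 1 assignment (counts)
value 2: 7 assignments (counts)
value 1: 25 assignments
value 0: 31 assignments
So 8 of the 64 assignments meet the threshold.

8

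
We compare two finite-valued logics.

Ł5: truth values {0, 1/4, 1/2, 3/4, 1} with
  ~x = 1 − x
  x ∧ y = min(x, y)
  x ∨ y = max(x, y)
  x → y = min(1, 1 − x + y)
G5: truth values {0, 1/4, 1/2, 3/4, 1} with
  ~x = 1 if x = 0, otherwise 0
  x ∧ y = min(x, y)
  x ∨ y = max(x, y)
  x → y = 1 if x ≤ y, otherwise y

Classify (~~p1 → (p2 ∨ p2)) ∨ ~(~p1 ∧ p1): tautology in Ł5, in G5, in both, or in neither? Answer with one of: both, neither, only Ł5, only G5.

only G5

In Ł5: at p1 = 1/4, p2 = 0 the value is 3/4 — not a tautology.
In G5: every assignment gives 1 — tautology.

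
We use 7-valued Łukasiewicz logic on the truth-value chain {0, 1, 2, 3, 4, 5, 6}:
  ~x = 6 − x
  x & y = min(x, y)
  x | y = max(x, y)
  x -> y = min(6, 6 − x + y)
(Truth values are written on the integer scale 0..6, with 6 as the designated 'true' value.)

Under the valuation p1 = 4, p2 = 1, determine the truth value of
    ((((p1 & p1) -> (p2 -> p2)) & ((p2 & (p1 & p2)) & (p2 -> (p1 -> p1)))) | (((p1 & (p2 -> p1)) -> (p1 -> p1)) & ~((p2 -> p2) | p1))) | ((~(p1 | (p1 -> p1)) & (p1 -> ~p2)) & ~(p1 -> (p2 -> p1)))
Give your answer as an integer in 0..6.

1

p1 & p1 = 4 & 4 = 4
p2 -> p2 = 1 -> 1 = 6
(p1 & p1) -> (p2 -> p2) = 4 -> 6 = 6
p1 & p2 = 4 & 1 = 1
p2 & (p1 & p2) = 1 & 1 = 1
p1 -> p1 = 4 -> 4 = 6
p2 -> (p1 -> p1) = 1 -> 6 = 6
(p2 & (p1 & p2)) & (p2 -> (p1 -> p1)) = 1 & 6 = 1
((p1 & p1) -> (p2 -> p2)) & ((p2 & (p1 & p2)) & (p2 -> (p1 -> p1))) = 6 & 1 = 1
p2 -> p1 = 1 -> 4 = 6
p1 & (p2 -> p1) = 4 & 6 = 4
p1 -> p1 = 4 -> 4 = 6
(p1 & (p2 -> p1)) -> (p1 -> p1) = 4 -> 6 = 6
p2 -> p2 = 1 -> 1 = 6
(p2 -> p2) | p1 = 6 | 4 = 6
~((p2 -> p2) | p1) = ~6 = 0
((p1 & (p2 -> p1)) -> (p1 -> p1)) & ~((p2 -> p2) | p1) = 6 & 0 = 0
(((p1 & p1) -> (p2 -> p2)) & ((p2 & (p1 & p2)) & (p2 -> (p1 -> p1)))) | (((p1 & (p2 -> p1)) -> (p1 -> p1)) & ~((p2 -> p2) | p1)) = 1 | 0 = 1
p1 -> p1 = 4 -> 4 = 6
p1 | (p1 -> p1) = 4 | 6 = 6
~(p1 | (p1 -> p1)) = ~6 = 0
~p2 = ~1 = 5
p1 -> ~p2 = 4 -> 5 = 6
~(p1 | (p1 -> p1)) & (p1 -> ~p2) = 0 & 6 = 0
p2 -> p1 = 1 -> 4 = 6
p1 -> (p2 -> p1) = 4 -> 6 = 6
~(p1 -> (p2 -> p1)) = ~6 = 0
(~(p1 | (p1 -> p1)) & (p1 -> ~p2)) & ~(p1 -> (p2 -> p1)) = 0 & 0 = 0
((((p1 & p1) -> (p2 -> p2)) & ((p2 & (p1 & p2)) & (p2 -> (p1 -> p1)))) | (((p1 & (p2 -> p1)) -> (p1 -> p1)) & ~((p2 -> p2) | p1))) | ((~(p1 | (p1 -> p1)) & (p1 -> ~p2)) & ~(p1 -> (p2 -> p1))) = 1 | 0 = 1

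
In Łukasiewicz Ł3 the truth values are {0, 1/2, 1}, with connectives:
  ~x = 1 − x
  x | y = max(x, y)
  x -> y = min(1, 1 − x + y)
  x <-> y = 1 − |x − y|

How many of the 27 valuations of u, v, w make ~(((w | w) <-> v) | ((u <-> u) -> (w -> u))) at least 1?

1

value 1: 1 assignment (counts)
value 1/2: 5 assignments
value 0: 21 assignments
So 1 of the 27 assignments meets the threshold.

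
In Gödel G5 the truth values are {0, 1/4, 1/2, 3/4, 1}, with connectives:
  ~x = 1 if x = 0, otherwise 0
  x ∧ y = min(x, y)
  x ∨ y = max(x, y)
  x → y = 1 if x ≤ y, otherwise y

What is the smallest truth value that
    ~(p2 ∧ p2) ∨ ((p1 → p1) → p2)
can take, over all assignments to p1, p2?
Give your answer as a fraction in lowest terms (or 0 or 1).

Take p1 = 0, p2 = 1/4:
p2 ∧ p2 = 1/4 ∧ 1/4 = 1/4
~(p2 ∧ p2) = ~1/4 = 0
p1 → p1 = 0 → 0 = 1
(p1 → p1) → p2 = 1 → 1/4 = 1/4
~(p2 ∧ p2) ∨ ((p1 → p1) → p2) = 0 ∨ 1/4 = 1/4
No assignment yields a value below 1/4, so this is the minimum.

1/4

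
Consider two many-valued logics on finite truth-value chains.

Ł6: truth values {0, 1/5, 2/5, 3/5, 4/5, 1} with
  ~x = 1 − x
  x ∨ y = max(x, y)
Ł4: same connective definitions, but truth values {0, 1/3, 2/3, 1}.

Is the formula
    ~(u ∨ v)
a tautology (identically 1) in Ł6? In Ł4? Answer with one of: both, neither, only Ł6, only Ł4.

In Ł6: at u = 0, v = 1/5 the value is 4/5 — not a tautology.
In Ł4: at u = 0, v = 1/3 the value is 2/3 — not a tautology.

neither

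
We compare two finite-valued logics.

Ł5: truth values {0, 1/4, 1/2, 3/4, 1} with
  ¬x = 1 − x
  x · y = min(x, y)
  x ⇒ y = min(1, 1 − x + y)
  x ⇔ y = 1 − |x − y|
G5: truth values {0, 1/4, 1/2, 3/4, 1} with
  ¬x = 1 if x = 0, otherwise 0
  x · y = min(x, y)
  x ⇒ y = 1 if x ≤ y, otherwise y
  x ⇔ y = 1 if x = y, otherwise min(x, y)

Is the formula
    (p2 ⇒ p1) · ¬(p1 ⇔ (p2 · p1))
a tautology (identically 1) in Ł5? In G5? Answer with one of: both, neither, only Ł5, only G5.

neither

In Ł5: at p1 = 0, p2 = 0 the value is 0 — not a tautology.
In G5: at p1 = 0, p2 = 0 the value is 0 — not a tautology.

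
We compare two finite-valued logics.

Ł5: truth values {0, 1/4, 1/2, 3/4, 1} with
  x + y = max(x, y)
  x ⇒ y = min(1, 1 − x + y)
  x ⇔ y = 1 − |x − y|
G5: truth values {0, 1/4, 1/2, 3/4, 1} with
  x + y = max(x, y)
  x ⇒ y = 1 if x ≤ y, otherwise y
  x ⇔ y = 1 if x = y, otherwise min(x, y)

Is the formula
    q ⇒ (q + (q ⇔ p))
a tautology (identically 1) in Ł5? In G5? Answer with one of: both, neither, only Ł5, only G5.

both

In Ł5: every assignment gives 1 — tautology.
In G5: every assignment gives 1 — tautology.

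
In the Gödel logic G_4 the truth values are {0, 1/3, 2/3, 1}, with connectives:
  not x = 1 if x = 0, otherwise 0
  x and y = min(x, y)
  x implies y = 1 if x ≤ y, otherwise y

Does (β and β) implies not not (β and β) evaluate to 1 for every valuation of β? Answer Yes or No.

Yes

β = 0 ↦ 1
β = 1/3 ↦ 1
β = 2/3 ↦ 1
β = 1 ↦ 1
Every assignment gives a value ≥ 1.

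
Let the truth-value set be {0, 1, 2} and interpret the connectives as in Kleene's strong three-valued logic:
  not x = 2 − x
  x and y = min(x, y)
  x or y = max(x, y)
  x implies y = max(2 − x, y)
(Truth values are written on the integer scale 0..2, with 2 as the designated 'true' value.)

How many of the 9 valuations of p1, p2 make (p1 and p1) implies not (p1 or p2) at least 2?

3

p1 = 0, p2 = 0 ↦ 2  ≥
p1 = 0, p2 = 1 ↦ 2  ≥
p1 = 0, p2 = 2 ↦ 2  ≥
p1 = 1, p2 = 0 ↦ 1  <
p1 = 1, p2 = 1 ↦ 1  <
p1 = 1, p2 = 2 ↦ 1  <
p1 = 2, p2 = 0 ↦ 0  <
p1 = 2, p2 = 1 ↦ 0  <
p1 = 2, p2 = 2 ↦ 0  <
So 3 of the 9 assignments meet the threshold.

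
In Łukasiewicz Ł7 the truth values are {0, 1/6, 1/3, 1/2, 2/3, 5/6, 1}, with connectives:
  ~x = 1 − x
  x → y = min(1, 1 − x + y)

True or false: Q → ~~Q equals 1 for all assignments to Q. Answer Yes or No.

Q = 0 ↦ 1
Q = 1/6 ↦ 1
Q = 1/3 ↦ 1
Q = 1/2 ↦ 1
Q = 2/3 ↦ 1
Q = 5/6 ↦ 1
Q = 1 ↦ 1
Every assignment gives a value ≥ 1.

Yes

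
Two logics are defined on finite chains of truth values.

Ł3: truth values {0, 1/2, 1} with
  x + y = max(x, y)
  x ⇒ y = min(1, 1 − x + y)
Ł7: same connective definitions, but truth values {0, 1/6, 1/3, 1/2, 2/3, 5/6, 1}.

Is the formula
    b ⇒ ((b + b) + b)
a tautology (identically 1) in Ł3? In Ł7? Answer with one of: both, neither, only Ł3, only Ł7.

both

In Ł3: every assignment gives 1 — tautology.
In Ł7: every assignment gives 1 — tautology.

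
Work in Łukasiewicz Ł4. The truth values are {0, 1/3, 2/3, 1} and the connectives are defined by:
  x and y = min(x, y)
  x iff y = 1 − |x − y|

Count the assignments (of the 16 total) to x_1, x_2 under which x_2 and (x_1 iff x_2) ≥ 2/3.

5

x_1 = 0, x_2 = 0 ↦ 0  <
x_1 = 0, x_2 = 1/3 ↦ 1/3  <
x_1 = 0, x_2 = 2/3 ↦ 1/3  <
x_1 = 0, x_2 = 1 ↦ 0  <
x_1 = 1/3, x_2 = 0 ↦ 0  <
x_1 = 1/3, x_2 = 1/3 ↦ 1/3  <
x_1 = 1/3, x_2 = 2/3 ↦ 2/3  ≥
x_1 = 1/3, x_2 = 1 ↦ 1/3  <
x_1 = 2/3, x_2 = 0 ↦ 0  <
x_1 = 2/3, x_2 = 1/3 ↦ 1/3  <
x_1 = 2/3, x_2 = 2/3 ↦ 2/3  ≥
x_1 = 2/3, x_2 = 1 ↦ 2/3  ≥
x_1 = 1, x_2 = 0 ↦ 0  <
x_1 = 1, x_2 = 1/3 ↦ 1/3  <
x_1 = 1, x_2 = 2/3 ↦ 2/3  ≥
x_1 = 1, x_2 = 1 ↦ 1  ≥
So 5 of the 16 assignments meet the threshold.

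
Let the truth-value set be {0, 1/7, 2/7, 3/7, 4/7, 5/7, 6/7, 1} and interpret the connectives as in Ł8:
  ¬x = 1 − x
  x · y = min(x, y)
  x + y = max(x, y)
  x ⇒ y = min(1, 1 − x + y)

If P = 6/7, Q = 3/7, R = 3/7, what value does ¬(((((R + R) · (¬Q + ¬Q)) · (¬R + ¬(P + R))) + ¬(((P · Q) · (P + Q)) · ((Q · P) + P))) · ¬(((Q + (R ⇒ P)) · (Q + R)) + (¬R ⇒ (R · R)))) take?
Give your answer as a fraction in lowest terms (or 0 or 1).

6/7

R + R = 3/7 + 3/7 = 3/7
¬Q = ¬3/7 = 4/7
¬Q = ¬3/7 = 4/7
¬Q + ¬Q = 4/7 + 4/7 = 4/7
(R + R) · (¬Q + ¬Q) = 3/7 · 4/7 = 3/7
¬R = ¬3/7 = 4/7
P + R = 6/7 + 3/7 = 6/7
¬(P + R) = ¬6/7 = 1/7
¬R + ¬(P + R) = 4/7 + 1/7 = 4/7
((R + R) · (¬Q + ¬Q)) · (¬R + ¬(P + R)) = 3/7 · 4/7 = 3/7
P · Q = 6/7 · 3/7 = 3/7
P + Q = 6/7 + 3/7 = 6/7
(P · Q) · (P + Q) = 3/7 · 6/7 = 3/7
Q · P = 3/7 · 6/7 = 3/7
(Q · P) + P = 3/7 + 6/7 = 6/7
((P · Q) · (P + Q)) · ((Q · P) + P) = 3/7 · 6/7 = 3/7
¬(((P · Q) · (P + Q)) · ((Q · P) + P)) = ¬3/7 = 4/7
(((R + R) · (¬Q + ¬Q)) · (¬R + ¬(P + R))) + ¬(((P · Q) · (P + Q)) · ((Q · P) + P)) = 3/7 + 4/7 = 4/7
R ⇒ P = 3/7 ⇒ 6/7 = 1
Q + (R ⇒ P) = 3/7 + 1 = 1
Q + R = 3/7 + 3/7 = 3/7
(Q + (R ⇒ P)) · (Q + R) = 1 · 3/7 = 3/7
¬R = ¬3/7 = 4/7
R · R = 3/7 · 3/7 = 3/7
¬R ⇒ (R · R) = 4/7 ⇒ 3/7 = 6/7
((Q + (R ⇒ P)) · (Q + R)) + (¬R ⇒ (R · R)) = 3/7 + 6/7 = 6/7
¬(((Q + (R ⇒ P)) · (Q + R)) + (¬R ⇒ (R · R))) = ¬6/7 = 1/7
((((R + R) · (¬Q + ¬Q)) · (¬R + ¬(P + R))) + ¬(((P · Q) · (P + Q)) · ((Q · P) + P))) · ¬(((Q + (R ⇒ P)) · (Q + R)) + (¬R ⇒ (R · R))) = 4/7 · 1/7 = 1/7
¬(((((R + R) · (¬Q + ¬Q)) · (¬R + ¬(P + R))) + ¬(((P · Q) · (P + Q)) · ((Q · P) + P))) · ¬(((Q + (R ⇒ P)) · (Q + R)) + (¬R ⇒ (R · R)))) = ¬1/7 = 6/7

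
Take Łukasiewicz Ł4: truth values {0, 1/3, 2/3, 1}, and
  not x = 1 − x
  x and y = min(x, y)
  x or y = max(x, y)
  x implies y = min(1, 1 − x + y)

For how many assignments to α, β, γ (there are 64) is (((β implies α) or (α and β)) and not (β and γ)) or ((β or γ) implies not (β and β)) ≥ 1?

31

value 1: 31 assignments (counts)
value 2/3: 17 assignments
value 1/3: 9 assignments
value 0: 7 assignments
So 31 of the 64 assignments meet the threshold.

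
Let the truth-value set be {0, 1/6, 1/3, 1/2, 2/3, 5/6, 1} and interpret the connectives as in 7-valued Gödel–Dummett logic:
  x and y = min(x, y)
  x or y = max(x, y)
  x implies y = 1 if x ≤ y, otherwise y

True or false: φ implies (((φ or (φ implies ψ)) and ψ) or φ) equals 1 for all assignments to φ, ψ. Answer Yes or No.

Yes

At φ = 1, ψ = 1/6, for instance:
φ implies ψ = 1 implies 1/6 = 1/6
φ or (φ implies ψ) = 1 or 1/6 = 1
(φ or (φ implies ψ)) and ψ = 1 and 1/6 = 1/6
((φ or (φ implies ψ)) and ψ) or φ = 1/6 or 1 = 1
φ implies (((φ or (φ implies ψ)) and ψ) or φ) = 1 implies 1 = 1
and checking the remaining 48 assignments likewise gives ≥ 1 in every case.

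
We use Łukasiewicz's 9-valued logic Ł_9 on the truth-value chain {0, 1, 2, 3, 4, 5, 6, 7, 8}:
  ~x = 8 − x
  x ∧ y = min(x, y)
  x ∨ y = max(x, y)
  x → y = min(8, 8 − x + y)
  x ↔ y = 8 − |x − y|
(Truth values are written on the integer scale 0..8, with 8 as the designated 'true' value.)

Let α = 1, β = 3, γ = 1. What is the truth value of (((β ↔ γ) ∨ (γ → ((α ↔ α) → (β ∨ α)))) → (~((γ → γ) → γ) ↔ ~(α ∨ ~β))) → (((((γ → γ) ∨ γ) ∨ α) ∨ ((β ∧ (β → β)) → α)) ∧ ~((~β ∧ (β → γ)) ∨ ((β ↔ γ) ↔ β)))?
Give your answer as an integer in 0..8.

7

β ↔ γ = 3 ↔ 1 = 6
α ↔ α = 1 ↔ 1 = 8
β ∨ α = 3 ∨ 1 = 3
(α ↔ α) → (β ∨ α) = 8 → 3 = 3
γ → ((α ↔ α) → (β ∨ α)) = 1 → 3 = 8
(β ↔ γ) ∨ (γ → ((α ↔ α) → (β ∨ α))) = 6 ∨ 8 = 8
γ → γ = 1 → 1 = 8
(γ → γ) → γ = 8 → 1 = 1
~((γ → γ) → γ) = ~1 = 7
~β = ~3 = 5
α ∨ ~β = 1 ∨ 5 = 5
~(α ∨ ~β) = ~5 = 3
~((γ → γ) → γ) ↔ ~(α ∨ ~β) = 7 ↔ 3 = 4
((β ↔ γ) ∨ (γ → ((α ↔ α) → (β ∨ α)))) → (~((γ → γ) → γ) ↔ ~(α ∨ ~β)) = 8 → 4 = 4
γ → γ = 1 → 1 = 8
(γ → γ) ∨ γ = 8 ∨ 1 = 8
((γ → γ) ∨ γ) ∨ α = 8 ∨ 1 = 8
β → β = 3 → 3 = 8
β ∧ (β → β) = 3 ∧ 8 = 3
(β ∧ (β → β)) → α = 3 → 1 = 6
(((γ → γ) ∨ γ) ∨ α) ∨ ((β ∧ (β → β)) → α) = 8 ∨ 6 = 8
~β = ~3 = 5
β → γ = 3 → 1 = 6
~β ∧ (β → γ) = 5 ∧ 6 = 5
β ↔ γ = 3 ↔ 1 = 6
(β ↔ γ) ↔ β = 6 ↔ 3 = 5
(~β ∧ (β → γ)) ∨ ((β ↔ γ) ↔ β) = 5 ∨ 5 = 5
~((~β ∧ (β → γ)) ∨ ((β ↔ γ) ↔ β)) = ~5 = 3
((((γ → γ) ∨ γ) ∨ α) ∨ ((β ∧ (β → β)) → α)) ∧ ~((~β ∧ (β → γ)) ∨ ((β ↔ γ) ↔ β)) = 8 ∧ 3 = 3
(((β ↔ γ) ∨ (γ → ((α ↔ α) → (β ∨ α)))) → (~((γ → γ) → γ) ↔ ~(α ∨ ~β))) → (((((γ → γ) ∨ γ) ∨ α) ∨ ((β ∧ (β → β)) → α)) ∧ ~((~β ∧ (β → γ)) ∨ ((β ↔ γ) ↔ β))) = 4 → 3 = 7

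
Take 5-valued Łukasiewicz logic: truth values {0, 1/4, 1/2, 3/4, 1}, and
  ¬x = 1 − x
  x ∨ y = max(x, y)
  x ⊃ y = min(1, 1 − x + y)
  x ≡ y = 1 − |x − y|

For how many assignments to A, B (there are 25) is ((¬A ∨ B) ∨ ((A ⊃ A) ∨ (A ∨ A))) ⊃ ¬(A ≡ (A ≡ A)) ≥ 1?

value 1: 5 assignments (counts)
value 3/4: 5 assignments
value 1/2: 5 assignments
value 1/4: 5 assignments
value 0: 5 assignments
So 5 of the 25 assignments meet the threshold.

5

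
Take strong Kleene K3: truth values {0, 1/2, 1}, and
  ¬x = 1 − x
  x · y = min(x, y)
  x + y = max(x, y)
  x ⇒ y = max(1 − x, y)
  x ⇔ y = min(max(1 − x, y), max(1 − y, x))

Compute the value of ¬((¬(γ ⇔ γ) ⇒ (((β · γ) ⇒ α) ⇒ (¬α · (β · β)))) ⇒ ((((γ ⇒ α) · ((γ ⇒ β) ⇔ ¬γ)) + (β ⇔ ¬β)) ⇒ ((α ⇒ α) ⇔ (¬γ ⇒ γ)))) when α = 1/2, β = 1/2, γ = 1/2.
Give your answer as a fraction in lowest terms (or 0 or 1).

1/2

γ ⇔ γ = 1/2 ⇔ 1/2 = 1/2
¬(γ ⇔ γ) = ¬1/2 = 1/2
β · γ = 1/2 · 1/2 = 1/2
(β · γ) ⇒ α = 1/2 ⇒ 1/2 = 1/2
¬α = ¬1/2 = 1/2
β · β = 1/2 · 1/2 = 1/2
¬α · (β · β) = 1/2 · 1/2 = 1/2
((β · γ) ⇒ α) ⇒ (¬α · (β · β)) = 1/2 ⇒ 1/2 = 1/2
¬(γ ⇔ γ) ⇒ (((β · γ) ⇒ α) ⇒ (¬α · (β · β))) = 1/2 ⇒ 1/2 = 1/2
γ ⇒ α = 1/2 ⇒ 1/2 = 1/2
γ ⇒ β = 1/2 ⇒ 1/2 = 1/2
¬γ = ¬1/2 = 1/2
(γ ⇒ β) ⇔ ¬γ = 1/2 ⇔ 1/2 = 1/2
(γ ⇒ α) · ((γ ⇒ β) ⇔ ¬γ) = 1/2 · 1/2 = 1/2
¬β = ¬1/2 = 1/2
β ⇔ ¬β = 1/2 ⇔ 1/2 = 1/2
((γ ⇒ α) · ((γ ⇒ β) ⇔ ¬γ)) + (β ⇔ ¬β) = 1/2 + 1/2 = 1/2
α ⇒ α = 1/2 ⇒ 1/2 = 1/2
¬γ = ¬1/2 = 1/2
¬γ ⇒ γ = 1/2 ⇒ 1/2 = 1/2
(α ⇒ α) ⇔ (¬γ ⇒ γ) = 1/2 ⇔ 1/2 = 1/2
(((γ ⇒ α) · ((γ ⇒ β) ⇔ ¬γ)) + (β ⇔ ¬β)) ⇒ ((α ⇒ α) ⇔ (¬γ ⇒ γ)) = 1/2 ⇒ 1/2 = 1/2
(¬(γ ⇔ γ) ⇒ (((β · γ) ⇒ α) ⇒ (¬α · (β · β)))) ⇒ ((((γ ⇒ α) · ((γ ⇒ β) ⇔ ¬γ)) + (β ⇔ ¬β)) ⇒ ((α ⇒ α) ⇔ (¬γ ⇒ γ))) = 1/2 ⇒ 1/2 = 1/2
¬((¬(γ ⇔ γ) ⇒ (((β · γ) ⇒ α) ⇒ (¬α · (β · β)))) ⇒ ((((γ ⇒ α) · ((γ ⇒ β) ⇔ ¬γ)) + (β ⇔ ¬β)) ⇒ ((α ⇒ α) ⇔ (¬γ ⇒ γ)))) = ¬1/2 = 1/2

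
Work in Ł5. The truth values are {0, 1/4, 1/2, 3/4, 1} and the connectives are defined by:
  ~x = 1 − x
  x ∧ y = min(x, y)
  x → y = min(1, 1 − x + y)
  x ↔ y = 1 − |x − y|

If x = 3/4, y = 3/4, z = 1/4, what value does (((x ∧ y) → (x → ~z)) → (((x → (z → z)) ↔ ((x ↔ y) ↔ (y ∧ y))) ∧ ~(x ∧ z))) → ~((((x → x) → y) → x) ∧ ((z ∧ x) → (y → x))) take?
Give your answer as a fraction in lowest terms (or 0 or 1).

1/4

x ∧ y = 3/4 ∧ 3/4 = 3/4
~z = ~1/4 = 3/4
x → ~z = 3/4 → 3/4 = 1
(x ∧ y) → (x → ~z) = 3/4 → 1 = 1
z → z = 1/4 → 1/4 = 1
x → (z → z) = 3/4 → 1 = 1
x ↔ y = 3/4 ↔ 3/4 = 1
y ∧ y = 3/4 ∧ 3/4 = 3/4
(x ↔ y) ↔ (y ∧ y) = 1 ↔ 3/4 = 3/4
(x → (z → z)) ↔ ((x ↔ y) ↔ (y ∧ y)) = 1 ↔ 3/4 = 3/4
x ∧ z = 3/4 ∧ 1/4 = 1/4
~(x ∧ z) = ~1/4 = 3/4
((x → (z → z)) ↔ ((x ↔ y) ↔ (y ∧ y))) ∧ ~(x ∧ z) = 3/4 ∧ 3/4 = 3/4
((x ∧ y) → (x → ~z)) → (((x → (z → z)) ↔ ((x ↔ y) ↔ (y ∧ y))) ∧ ~(x ∧ z)) = 1 → 3/4 = 3/4
x → x = 3/4 → 3/4 = 1
(x → x) → y = 1 → 3/4 = 3/4
((x → x) → y) → x = 3/4 → 3/4 = 1
z ∧ x = 1/4 ∧ 3/4 = 1/4
y → x = 3/4 → 3/4 = 1
(z ∧ x) → (y → x) = 1/4 → 1 = 1
(((x → x) → y) → x) ∧ ((z ∧ x) → (y → x)) = 1 ∧ 1 = 1
~((((x → x) → y) → x) ∧ ((z ∧ x) → (y → x))) = ~1 = 0
(((x ∧ y) → (x → ~z)) → (((x → (z → z)) ↔ ((x ↔ y) ↔ (y ∧ y))) ∧ ~(x ∧ z))) → ~((((x → x) → y) → x) ∧ ((z ∧ x) → (y → x))) = 3/4 → 0 = 1/4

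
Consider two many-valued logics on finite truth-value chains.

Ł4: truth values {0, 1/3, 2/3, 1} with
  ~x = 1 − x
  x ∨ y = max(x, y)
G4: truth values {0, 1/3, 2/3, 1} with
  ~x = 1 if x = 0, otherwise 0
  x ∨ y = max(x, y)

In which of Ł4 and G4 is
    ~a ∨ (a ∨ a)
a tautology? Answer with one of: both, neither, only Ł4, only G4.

neither

In Ł4: at a = 1/3 the value is 2/3 — not a tautology.
In G4: at a = 1/3 the value is 1/3 — not a tautology.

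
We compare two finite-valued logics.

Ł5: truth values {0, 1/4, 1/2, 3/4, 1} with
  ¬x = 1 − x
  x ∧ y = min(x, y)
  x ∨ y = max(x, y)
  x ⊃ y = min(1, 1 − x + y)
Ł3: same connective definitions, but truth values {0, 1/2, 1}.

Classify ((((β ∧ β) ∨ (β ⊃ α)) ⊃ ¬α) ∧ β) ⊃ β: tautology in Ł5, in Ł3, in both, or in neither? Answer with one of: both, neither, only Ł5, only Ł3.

both

In Ł5: every assignment gives 1 — tautology.
In Ł3: every assignment gives 1 — tautology.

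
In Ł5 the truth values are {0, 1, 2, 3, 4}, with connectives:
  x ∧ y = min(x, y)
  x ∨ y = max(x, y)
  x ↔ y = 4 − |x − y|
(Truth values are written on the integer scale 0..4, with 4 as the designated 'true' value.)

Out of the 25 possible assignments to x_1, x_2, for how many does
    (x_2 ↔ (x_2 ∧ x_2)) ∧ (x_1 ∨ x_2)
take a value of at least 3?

value 4: 9 assignments (counts)
value 3: 7 assignments (counts)
value 2: 5 assignments
value 1: 3 assignments
value 0: 1 assignment
So 16 of the 25 assignments meet the threshold.

16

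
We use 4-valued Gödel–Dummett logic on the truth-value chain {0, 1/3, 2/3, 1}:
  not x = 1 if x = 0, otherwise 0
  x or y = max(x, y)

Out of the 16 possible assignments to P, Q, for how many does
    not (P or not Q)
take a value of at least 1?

P = 0, Q = 0 ↦ 0  <
P = 0, Q = 1/3 ↦ 1  ≥
P = 0, Q = 2/3 ↦ 1  ≥
P = 0, Q = 1 ↦ 1  ≥
P = 1/3, Q = 0 ↦ 0  <
P = 1/3, Q = 1/3 ↦ 0  <
P = 1/3, Q = 2/3 ↦ 0  <
P = 1/3, Q = 1 ↦ 0  <
P = 2/3, Q = 0 ↦ 0  <
P = 2/3, Q = 1/3 ↦ 0  <
P = 2/3, Q = 2/3 ↦ 0  <
P = 2/3, Q = 1 ↦ 0  <
P = 1, Q = 0 ↦ 0  <
P = 1, Q = 1/3 ↦ 0  <
P = 1, Q = 2/3 ↦ 0  <
P = 1, Q = 1 ↦ 0  <
So 3 of the 16 assignments meet the threshold.

3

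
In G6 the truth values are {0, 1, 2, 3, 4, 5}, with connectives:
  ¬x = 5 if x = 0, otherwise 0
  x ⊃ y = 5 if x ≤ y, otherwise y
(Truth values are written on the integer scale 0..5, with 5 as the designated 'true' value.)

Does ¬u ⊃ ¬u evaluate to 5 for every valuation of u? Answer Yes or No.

Yes

u = 0 ↦ 5
u = 1 ↦ 5
u = 2 ↦ 5
u = 3 ↦ 5
u = 4 ↦ 5
u = 5 ↦ 5
Every assignment gives a value ≥ 5.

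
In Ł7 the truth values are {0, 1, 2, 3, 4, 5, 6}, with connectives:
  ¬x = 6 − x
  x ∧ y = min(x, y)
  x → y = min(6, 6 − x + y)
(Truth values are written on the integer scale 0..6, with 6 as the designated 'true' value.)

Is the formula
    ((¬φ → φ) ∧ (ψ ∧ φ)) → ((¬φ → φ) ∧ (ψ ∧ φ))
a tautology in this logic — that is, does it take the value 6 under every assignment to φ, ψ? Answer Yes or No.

At φ = 6, ψ = 1, for instance:
¬φ = ¬6 = 0
¬φ → φ = 0 → 6 = 6
ψ ∧ φ = 1 ∧ 6 = 1
(¬φ → φ) ∧ (ψ ∧ φ) = 6 ∧ 1 = 1
((¬φ → φ) ∧ (ψ ∧ φ)) → ((¬φ → φ) ∧ (ψ ∧ φ)) = 1 → 1 = 6
and checking the remaining 48 assignments likewise gives ≥ 6 in every case.

Yes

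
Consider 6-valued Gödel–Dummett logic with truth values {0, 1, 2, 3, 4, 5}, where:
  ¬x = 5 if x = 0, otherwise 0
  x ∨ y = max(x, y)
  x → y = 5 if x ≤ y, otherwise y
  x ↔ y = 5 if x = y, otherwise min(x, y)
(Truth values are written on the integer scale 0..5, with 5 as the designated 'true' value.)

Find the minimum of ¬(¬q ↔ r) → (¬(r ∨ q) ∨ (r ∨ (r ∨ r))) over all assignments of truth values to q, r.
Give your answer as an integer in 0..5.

1

Take q = 1, r = 1:
¬q = ¬1 = 0
¬q ↔ r = 0 ↔ 1 = 0
¬(¬q ↔ r) = ¬0 = 5
r ∨ q = 1 ∨ 1 = 1
¬(r ∨ q) = ¬1 = 0
r ∨ r = 1 ∨ 1 = 1
r ∨ (r ∨ r) = 1 ∨ 1 = 1
¬(r ∨ q) ∨ (r ∨ (r ∨ r)) = 0 ∨ 1 = 1
¬(¬q ↔ r) → (¬(r ∨ q) ∨ (r ∨ (r ∨ r))) = 5 → 1 = 1
No assignment yields a value below 1, so this is the minimum.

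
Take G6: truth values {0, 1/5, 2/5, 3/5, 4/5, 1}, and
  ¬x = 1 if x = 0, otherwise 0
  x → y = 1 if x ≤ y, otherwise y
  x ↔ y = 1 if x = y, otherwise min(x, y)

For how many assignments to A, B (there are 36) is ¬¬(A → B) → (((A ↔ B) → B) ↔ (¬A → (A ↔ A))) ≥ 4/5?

32

value 1: 31 assignments (counts)
value 4/5: 1 assignment (counts)
value 3/5: 1 assignment
value 2/5: 1 assignment
value 1/5: 1 assignment
value 0: 1 assignment
So 32 of the 36 assignments meet the threshold.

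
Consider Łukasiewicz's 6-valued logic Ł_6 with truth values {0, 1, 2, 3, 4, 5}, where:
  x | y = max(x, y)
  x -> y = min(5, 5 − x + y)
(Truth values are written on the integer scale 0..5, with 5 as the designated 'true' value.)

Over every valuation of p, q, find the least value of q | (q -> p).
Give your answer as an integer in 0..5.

Take p = 0, q = 2:
q -> p = 2 -> 0 = 3
q | (q -> p) = 2 | 3 = 3
No assignment yields a value below 3, so this is the minimum.

3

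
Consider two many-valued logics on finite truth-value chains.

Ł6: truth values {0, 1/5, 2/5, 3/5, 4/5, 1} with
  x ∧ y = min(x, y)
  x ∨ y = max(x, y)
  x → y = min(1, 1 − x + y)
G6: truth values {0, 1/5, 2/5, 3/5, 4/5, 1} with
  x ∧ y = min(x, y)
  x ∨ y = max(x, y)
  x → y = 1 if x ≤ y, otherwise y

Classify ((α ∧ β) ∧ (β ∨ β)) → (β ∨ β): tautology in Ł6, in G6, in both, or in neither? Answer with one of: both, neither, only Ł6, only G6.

both

In Ł6: every assignment gives 1 — tautology.
In G6: every assignment gives 1 — tautology.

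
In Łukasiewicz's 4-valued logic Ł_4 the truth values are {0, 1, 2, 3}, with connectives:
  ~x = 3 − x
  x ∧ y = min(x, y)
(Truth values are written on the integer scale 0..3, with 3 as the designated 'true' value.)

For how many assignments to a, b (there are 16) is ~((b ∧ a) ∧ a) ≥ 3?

a = 0, b = 0 ↦ 3  ≥
a = 0, b = 1 ↦ 3  ≥
a = 0, b = 2 ↦ 3  ≥
a = 0, b = 3 ↦ 3  ≥
a = 1, b = 0 ↦ 3  ≥
a = 1, b = 1 ↦ 2  <
a = 1, b = 2 ↦ 2  <
a = 1, b = 3 ↦ 2  <
a = 2, b = 0 ↦ 3  ≥
a = 2, b = 1 ↦ 2  <
a = 2, b = 2 ↦ 1  <
a = 2, b = 3 ↦ 1  <
a = 3, b = 0 ↦ 3  ≥
a = 3, b = 1 ↦ 2  <
a = 3, b = 2 ↦ 1  <
a = 3, b = 3 ↦ 0  <
So 7 of the 16 assignments meet the threshold.

7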